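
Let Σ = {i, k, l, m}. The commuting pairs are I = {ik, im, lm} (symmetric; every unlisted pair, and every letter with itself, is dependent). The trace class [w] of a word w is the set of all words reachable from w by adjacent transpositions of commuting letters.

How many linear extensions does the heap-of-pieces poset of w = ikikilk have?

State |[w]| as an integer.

10

#0=i has no predecessor
#1=k has no predecessor
#2=i depends on [0:i]
#3=k depends on [1:k]
#4=i depends on [2:i]
#5=l depends on [3:k, 4:i]
#6=k depends on [5:l]
sources: [0:i, 1:k]
N(rest) = Σ N(rest − s) over sources s of rest; N(one piece) = 1:
  size 1 → [6]=1
  size 2 → [5,6]=1
  size 3 → [3,5,6]=1  [4,5,6]=1
  size 4 → [1,3,5,6]=1  [2,4,5,6]=1  [3,4,5,6]=2
  size 5 → [0,2,4,5,6]=1  [1,3,4,5,6]=3  [2,3,4,5,6]=3
  first=0(i) contributes 6
  first=1(k) contributes 4
|[w]| = 10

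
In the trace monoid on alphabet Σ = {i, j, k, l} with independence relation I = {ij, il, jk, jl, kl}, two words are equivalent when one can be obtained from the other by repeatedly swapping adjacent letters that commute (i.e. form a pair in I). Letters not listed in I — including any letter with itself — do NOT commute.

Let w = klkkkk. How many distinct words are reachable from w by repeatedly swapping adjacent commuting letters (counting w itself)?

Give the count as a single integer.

6

0(k) covers ∅
1(l) covers ∅
2(k) covers 0:k
3(k) covers 2:k
4(k) covers 3:k
5(k) covers 4:k
floor of heap: 0:k, 1:l
completions by unplaced set U, small U first (add the entries for U minus each lowest piece of U):
  |U|=1: {1}:1  {5}:1
  |U|=2: {1,5}:2  {4,5}:1
  |U|=3: {1,4,5}:3  {3,4,5}:1
  |U|=4: {1,3,4,5}:4  {2,3,4,5}:1
  start at 0(k): 5
  start at 1(l): 1
sum over floor = 6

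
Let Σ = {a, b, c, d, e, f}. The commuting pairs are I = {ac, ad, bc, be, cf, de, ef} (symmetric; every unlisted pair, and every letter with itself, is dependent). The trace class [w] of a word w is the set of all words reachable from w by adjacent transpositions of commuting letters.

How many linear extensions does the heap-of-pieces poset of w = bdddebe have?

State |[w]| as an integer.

#0=b has no predecessor
#1=d depends on [0:b]
#2=d depends on [1:d]
#3=d depends on [2:d]
#4=e has no predecessor
#5=b depends on [3:d]
#6=e depends on [4:e]
sources: [0:b, 4:e]
N(rest) = Σ N(rest − s) over sources s of rest; N(one piece) = 1:
  size 1 → [5]=1  [6]=1
  size 2 → [3,5]=1  [4,6]=1  [5,6]=2
  size 3 → [2,3,5]=1  [3,5,6]=3  [4,5,6]=3
  size 4 → [1,2,3,5]=1  [2,3,5,6]=4  [3,4,5,6]=6
  size 5 → [0,1,2,3,5]=1  [1,2,3,5,6]=5  [2,3,4,5,6]=10
  first=0(b) contributes 15
  first=4(e) contributes 6
|[w]| = 21

21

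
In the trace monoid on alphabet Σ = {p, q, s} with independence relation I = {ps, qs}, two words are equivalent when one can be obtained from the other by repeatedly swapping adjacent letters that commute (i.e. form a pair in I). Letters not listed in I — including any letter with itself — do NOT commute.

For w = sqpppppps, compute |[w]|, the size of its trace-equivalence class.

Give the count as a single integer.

drop 0:s onto floor
drop 1:q onto floor
drop 2:p onto {1:q}
drop 3:p onto {2:p}
drop 4:p onto {3:p}
drop 5:p onto {4:p}
drop 6:p onto {5:p}
drop 7:p onto {6:p}
drop 8:s onto {0:s}
ground layer = {0:s, 1:q}
drop-orders for the pieces not yet dropped (sum over which currently-grounded one goes next):
  1 to go: {7} 1  {8} 1
  2 to go: {0,8} 1  {6,7} 1  {7,8} 2
  3 to go: {0,7,8} 3  {5,6,7} 1  {6,7,8} 3
  4 to go: {0,6,7,8} 6  {4,5,6,7} 1  {5,6,7,8} 4
  5 to go: {0,5,6,7,8} 10  {3,4,5,6,7} 1  {4,5,6,7,8} 5
  6 to go: {0,4,5,6,7,8} 15  {2,3,4,5,6,7} 1  {3,4,5,6,7,8} 6
  7 to go: {0,3,4,5,6,7,8} 21  {1,2,3,4,5,6,7} 1  {2,3,4,5,6,7,8} 7
  if 0:s drops first: 8 orders
  if 1:q drops first: 28 orders
heap linearizations: 36

36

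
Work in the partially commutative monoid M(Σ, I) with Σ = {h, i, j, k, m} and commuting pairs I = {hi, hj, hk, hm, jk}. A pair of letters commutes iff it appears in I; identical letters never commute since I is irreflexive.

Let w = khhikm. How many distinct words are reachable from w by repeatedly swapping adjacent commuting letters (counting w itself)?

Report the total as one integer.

15

piece 0:k — minimal
piece 1:h — minimal
piece 2:h rests on {1:h}
piece 3:i rests on {0:k}
piece 4:k rests on {3:i}
piece 5:m rests on {4:k}
minimal pieces: {0:k, 1:h}
ways to finish when only these pieces remain (= sum over removing one remaining piece with nothing left below it):
  1 left: {2}→1  {5}→1
  2 left: {1,2}→1  {2,5}→2  {4,5}→1
  3 left: {1,2,5}→3  {2,4,5}→3  {3,4,5}→1
  4 left: {0,3,4,5}→1  {1,2,4,5}→6  {2,3,4,5}→4
  placing 0:k first → 10 extensions
  placing 1:h first → 5 extensions
total linear extensions = 15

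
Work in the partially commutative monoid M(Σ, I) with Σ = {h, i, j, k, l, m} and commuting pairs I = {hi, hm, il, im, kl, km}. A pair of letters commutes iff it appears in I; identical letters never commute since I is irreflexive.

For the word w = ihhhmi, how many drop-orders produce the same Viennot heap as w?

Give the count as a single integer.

drop 0:i onto floor
drop 1:h onto floor
drop 2:h onto {1:h}
drop 3:h onto {2:h}
drop 4:m onto floor
drop 5:i onto {0:i}
ground layer = {0:i, 1:h, 4:m}
drop-orders for the pieces not yet dropped (sum over which currently-grounded one goes next):
  1 to go: {3} 1  {4} 1  {5} 1
  2 to go: {0,5} 1  {2,3} 1  {3,4} 2  {3,5} 2  {4,5} 2
  3 to go: {0,3,5} 3  {0,4,5} 3  {1,2,3} 1  {2,3,4} 3  {2,3,5} 3  {3,4,5} 6
  4 to go: {0,2,3,5} 6  {0,3,4,5} 12  {1,2,3,4} 4  {1,2,3,5} 4  {2,3,4,5} 12
  if 0:i drops first: 20 orders
  if 1:h drops first: 30 orders
  if 4:m drops first: 10 orders
heap linearizations: 60

60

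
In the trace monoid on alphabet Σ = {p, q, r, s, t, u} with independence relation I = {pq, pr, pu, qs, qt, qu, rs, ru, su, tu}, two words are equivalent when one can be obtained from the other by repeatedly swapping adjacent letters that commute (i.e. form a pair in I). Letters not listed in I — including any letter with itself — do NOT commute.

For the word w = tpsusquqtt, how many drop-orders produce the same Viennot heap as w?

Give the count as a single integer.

drop 0:t onto floor
drop 1:p onto {0:t}
drop 2:s onto {1:p}
drop 3:u onto floor
drop 4:s onto {2:s}
drop 5:q onto floor
drop 6:u onto {3:u}
drop 7:q onto {5:q}
drop 8:t onto {4:s}
drop 9:t onto {8:t}
ground layer = {0:t, 3:u, 5:q}
drop-orders for the pieces not yet dropped (sum over which currently-grounded one goes next):
  1 to go: {6} 1  {7} 1  {9} 1
  2 to go: {3,6} 1  {5,7} 1  {6,7} 2  {6,9} 2  {7,9} 2  {8,9} 1
  3 to go: {3,6,7} 3  {3,6,9} 3  {4,8,9} 1  {5,6,7} 3  {5,7,9} 3  {6,7,9} 6  {6,8,9} 3  {7,8,9} 3
  4 to go: {2,4,8,9} 1  {3,5,6,7} 6  {3,6,7,9} 12  {3,6,8,9} 6  {4,6,8,9} 4  {4,7,8,9} 4  {5,6,7,9} 12  {5,7,8,9} 6  {6,7,8,9} 12
  5 to go: {1,2,4,8,9} 1  {2,4,6,8,9} 5  {2,4,7,8,9} 5  {3,4,6,8,9} 10  {3,5,6,7,9} 30  {3,6,7,8,9} 30  {4,5,7,8,9} 10  {4,6,7,8,9} 20  {5,6,7,8,9} 30
  6 to go: {0,1,2,4,8,9} 1  {1,2,4,6,8,9} 6  {1,2,4,7,8,9} 6  {2,3,4,6,8,9} 15  {2,4,5,7,8,9} 15  {2,4,6,7,8,9} 30  {3,4,6,7,8,9} 60  {3,5,6,7,8,9} 90  {4,5,6,7,8,9} 60
  7 to go: {0,1,2,4,6,8,9} 7  {0,1,2,4,7,8,9} 7  {1,2,3,4,6,8,9} 21  {1,2,4,5,7,8,9} 21  {1,2,4,6,7,8,9} 42  {2,3,4,6,7,8,9} 105  {2,4,5,6,7,8,9} 105  {3,4,5,6,7,8,9} 210
  8 to go: {0,1,2,3,4,6,8,9} 28  {0,1,2,4,5,7,8,9} 28  {0,1,2,4,6,7,8,9} 56  {1,2,3,4,6,7,8,9} 168  {1,2,4,5,6,7,8,9} 168  {2,3,4,5,6,7,8,9} 420
  if 0:t drops first: 756 orders
  if 3:u drops first: 252 orders
  if 5:q drops first: 252 orders
heap linearizations: 1260

1260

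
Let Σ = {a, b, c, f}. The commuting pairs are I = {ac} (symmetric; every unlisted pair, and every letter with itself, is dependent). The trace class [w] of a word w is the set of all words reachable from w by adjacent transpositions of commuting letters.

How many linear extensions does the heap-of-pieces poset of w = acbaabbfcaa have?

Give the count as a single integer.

6

drop 0:a onto floor
drop 1:c onto floor
drop 2:b onto {0:a, 1:c}
drop 3:a onto {2:b}
drop 4:a onto {3:a}
drop 5:b onto {4:a}
drop 6:b onto {5:b}
drop 7:f onto {6:b}
drop 8:c onto {7:f}
drop 9:a onto {7:f}
drop 10:a onto {9:a}
ground layer = {0:a, 1:c}
drop-orders for the pieces not yet dropped (sum over which currently-grounded one goes next):
  1 to go: {8} 1  {10} 1
  2 to go: {8,10} 2  {9,10} 1
  3 to go: {8,9,10} 3
  4 to go: {7,8,9,10} 3
  5 to go: {6,7,8,9,10} 3
  6 to go: {5,6,7,8,9,10} 3
  7 to go: {4,5,6,7,8,9,10} 3
  8 to go: {3,4,5,6,7,8,9,10} 3
  9 to go: {2,3,4,5,6,7,8,9,10} 3
  if 0:a drops first: 3 orders
  if 1:c drops first: 3 orders
heap linearizations: 6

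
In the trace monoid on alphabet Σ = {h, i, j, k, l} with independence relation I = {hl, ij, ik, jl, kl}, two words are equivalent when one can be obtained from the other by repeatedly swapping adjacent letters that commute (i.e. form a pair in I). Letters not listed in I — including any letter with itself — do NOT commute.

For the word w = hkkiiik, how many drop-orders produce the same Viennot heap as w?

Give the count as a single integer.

drop 0:h onto floor
drop 1:k onto {0:h}
drop 2:k onto {1:k}
drop 3:i onto {0:h}
drop 4:i onto {3:i}
drop 5:i onto {4:i}
drop 6:k onto {2:k}
ground layer = {0:h}
drop-orders for the pieces not yet dropped (sum over which currently-grounded one goes next):
  1 to go: {5} 1  {6} 1
  2 to go: {2,6} 1  {4,5} 1  {5,6} 2
  3 to go: {1,2,6} 1  {2,5,6} 3  {3,4,5} 1  {4,5,6} 3
  4 to go: {1,2,5,6} 4  {2,4,5,6} 6  {3,4,5,6} 4
  5 to go: {1,2,4,5,6} 10  {2,3,4,5,6} 10
  if 0:h drops first: 20 orders

20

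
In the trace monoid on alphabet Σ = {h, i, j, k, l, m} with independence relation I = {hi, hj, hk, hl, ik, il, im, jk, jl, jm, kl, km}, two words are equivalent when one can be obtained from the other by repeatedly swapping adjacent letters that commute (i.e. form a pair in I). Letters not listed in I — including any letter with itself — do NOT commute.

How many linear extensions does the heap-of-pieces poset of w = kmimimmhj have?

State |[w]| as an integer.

504

drop 0:k onto floor
drop 1:m onto floor
drop 2:i onto floor
drop 3:m onto {1:m}
drop 4:i onto {2:i}
drop 5:m onto {3:m}
drop 6:m onto {5:m}
drop 7:h onto {6:m}
drop 8:j onto {4:i}
ground layer = {0:k, 1:m, 2:i}
drop-orders for the pieces not yet dropped (sum over which currently-grounded one goes next):
  1 to go: {0} 1  {7} 1  {8} 1
  2 to go: {0,7} 2  {0,8} 2  {4,8} 1  {6,7} 1  {7,8} 2
  3 to go: {0,4,8} 3  {0,6,7} 3  {0,7,8} 6  {2,4,8} 1  {4,7,8} 3  {5,6,7} 1  {6,7,8} 3
  4 to go: {0,2,4,8} 4  {0,4,7,8} 12  {0,5,6,7} 4  {0,6,7,8} 12  {2,4,7,8} 4  {3,5,6,7} 1  {4,6,7,8} 6  {5,6,7,8} 4
  5 to go: {0,2,4,7,8} 20  {0,3,5,6,7} 5  {0,4,6,7,8} 30  {0,5,6,7,8} 20  {1,3,5,6,7} 1  {2,4,6,7,8} 10  {3,5,6,7,8} 5  {4,5,6,7,8} 10
  6 to go: {0,1,3,5,6,7} 6  {0,2,4,6,7,8} 60  {0,3,5,6,7,8} 30  {0,4,5,6,7,8} 60  {1,3,5,6,7,8} 6  {2,4,5,6,7,8} 20  {3,4,5,6,7,8} 15
  7 to go: {0,1,3,5,6,7,8} 42  {0,2,4,5,6,7,8} 140  {0,3,4,5,6,7,8} 105  {1,3,4,5,6,7,8} 21  {2,3,4,5,6,7,8} 35
  if 0:k drops first: 56 orders
  if 1:m drops first: 280 orders
  if 2:i drops first: 168 orders
heap linearizations: 504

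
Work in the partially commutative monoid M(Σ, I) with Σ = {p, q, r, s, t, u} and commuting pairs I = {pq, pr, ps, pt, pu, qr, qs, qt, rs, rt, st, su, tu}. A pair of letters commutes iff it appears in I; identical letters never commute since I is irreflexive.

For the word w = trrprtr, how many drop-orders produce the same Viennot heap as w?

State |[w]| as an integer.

0(t) covers ∅
1(r) covers ∅
2(r) covers 1:r
3(p) covers ∅
4(r) covers 2:r
5(t) covers 0:t
6(r) covers 4:r
floor of heap: 0:t, 1:r, 3:p
completions by unplaced set U, small U first (add the entries for U minus each lowest piece of U):
  |U|=1: {3}:1  {5}:1  {6}:1
  |U|=2: {0,5}:1  {3,5}:2  {3,6}:2  {4,6}:1  {5,6}:2
  |U|=3: {0,3,5}:3  {0,5,6}:3  {2,4,6}:1  {3,4,6}:3  {3,5,6}:6  {4,5,6}:3
  |U|=4: {0,3,5,6}:12  {0,4,5,6}:6  {1,2,4,6}:1  {2,3,4,6}:4  {2,4,5,6}:4  {3,4,5,6}:12
  |U|=5: {0,2,4,5,6}:10  {0,3,4,5,6}:30  {1,2,3,4,6}:5  {1,2,4,5,6}:5  {2,3,4,5,6}:20
  start at 0(t): 30
  start at 1(r): 60
  start at 3(p): 15
sum over floor = 105

105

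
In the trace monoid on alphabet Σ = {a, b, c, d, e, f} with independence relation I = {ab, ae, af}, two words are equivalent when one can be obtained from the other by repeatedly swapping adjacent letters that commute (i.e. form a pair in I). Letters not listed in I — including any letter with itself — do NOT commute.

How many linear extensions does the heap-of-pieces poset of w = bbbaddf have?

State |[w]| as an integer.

4

#0=b has no predecessor
#1=b depends on [0:b]
#2=b depends on [1:b]
#3=a has no predecessor
#4=d depends on [2:b, 3:a]
#5=d depends on [4:d]
#6=f depends on [5:d]
sources: [0:b, 3:a]
N(rest) = Σ N(rest − s) over sources s of rest; N(one piece) = 1:
  size 1 → [6]=1
  size 2 → [5,6]=1
  size 3 → [4,5,6]=1
  size 4 → [2,4,5,6]=1  [3,4,5,6]=1
  size 5 → [1,2,4,5,6]=1  [2,3,4,5,6]=2
  first=0(b) contributes 3
  first=3(a) contributes 1
|[w]| = 4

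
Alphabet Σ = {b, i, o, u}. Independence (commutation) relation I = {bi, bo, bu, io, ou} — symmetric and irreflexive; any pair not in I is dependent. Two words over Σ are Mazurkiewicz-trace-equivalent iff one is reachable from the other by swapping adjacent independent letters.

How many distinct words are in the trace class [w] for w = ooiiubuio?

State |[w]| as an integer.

504

#0=o has no predecessor
#1=o depends on [0:o]
#2=i has no predecessor
#3=i depends on [2:i]
#4=u depends on [3:i]
#5=b has no predecessor
#6=u depends on [4:u]
#7=i depends on [6:u]
#8=o depends on [1:o]
sources: [0:o, 2:i, 5:b]
N(rest) = Σ N(rest − s) over sources s of rest; N(one piece) = 1:
  size 1 → [5]=1  [7]=1  [8]=1
  size 2 → [1,8]=1  [5,7]=2  [5,8]=2  [6,7]=1  [7,8]=2
  size 3 → [0,1,8]=1  [1,5,8]=3  [1,7,8]=3  [4,6,7]=1  [5,6,7]=3  [5,7,8]=6  [6,7,8]=3
  size 4 → [0,1,5,8]=4  [0,1,7,8]=4  [1,5,7,8]=12  [1,6,7,8]=6  [3,4,6,7]=1  [4,5,6,7]=4  [4,6,7,8]=4  [5,6,7,8]=12
  size 5 → [0,1,5,7,8]=20  [0,1,6,7,8]=10  [1,4,6,7,8]=10  [1,5,6,7,8]=30  [2,3,4,6,7]=1  [3,4,5,6,7]=5  [3,4,6,7,8]=5  [4,5,6,7,8]=20
  size 6 → [0,1,4,6,7,8]=20  [0,1,5,6,7,8]=60  [1,3,4,6,7,8]=15  [1,4,5,6,7,8]=60  [2,3,4,5,6,7]=6  [2,3,4,6,7,8]=6  [3,4,5,6,7,8]=30
  size 7 → [0,1,3,4,6,7,8]=35  [0,1,4,5,6,7,8]=140  [1,2,3,4,6,7,8]=21  [1,3,4,5,6,7,8]=105  [2,3,4,5,6,7,8]=42
  first=0(o) contributes 168
  first=2(i) contributes 280
  first=5(b) contributes 56
|[w]| = 504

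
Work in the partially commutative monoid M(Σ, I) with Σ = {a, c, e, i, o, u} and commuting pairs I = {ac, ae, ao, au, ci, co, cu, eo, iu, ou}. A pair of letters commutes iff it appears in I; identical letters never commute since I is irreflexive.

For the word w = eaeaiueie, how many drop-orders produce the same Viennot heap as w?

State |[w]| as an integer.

piece 0:e — minimal
piece 1:a — minimal
piece 2:e rests on {0:e}
piece 3:a rests on {1:a}
piece 4:i rests on {2:e, 3:a}
piece 5:u rests on {2:e}
piece 6:e rests on {4:i, 5:u}
piece 7:i rests on {6:e}
piece 8:e rests on {7:i}
minimal pieces: {0:e, 1:a}
ways to finish when only these pieces remain (= sum over removing one remaining piece with nothing left below it):
  1 left: {8}→1
  2 left: {7,8}→1
  3 left: {6,7,8}→1
  4 left: {4,6,7,8}→1  {5,6,7,8}→1
  5 left: {3,4,6,7,8}→1  {4,5,6,7,8}→2
  6 left: {1,3,4,6,7,8}→1  {2,4,5,6,7,8}→2  {3,4,5,6,7,8}→3
  7 left: {0,2,4,5,6,7,8}→2  {1,3,4,5,6,7,8}→4  {2,3,4,5,6,7,8}→5
  placing 0:e first → 9 extensions
  placing 1:a first → 7 extensions
total linear extensions = 16

16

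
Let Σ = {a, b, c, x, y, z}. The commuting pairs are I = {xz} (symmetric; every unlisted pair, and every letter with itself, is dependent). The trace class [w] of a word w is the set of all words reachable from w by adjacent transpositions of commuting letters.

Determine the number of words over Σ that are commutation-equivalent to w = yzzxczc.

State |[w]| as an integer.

drop 0:y onto floor
drop 1:z onto {0:y}
drop 2:z onto {1:z}
drop 3:x onto {0:y}
drop 4:c onto {2:z, 3:x}
drop 5:z onto {4:c}
drop 6:c onto {5:z}
ground layer = {0:y}
drop-orders for the pieces not yet dropped (sum over which currently-grounded one goes next):
  1 to go: {6} 1
  2 to go: {5,6} 1
  3 to go: {4,5,6} 1
  4 to go: {2,4,5,6} 1  {3,4,5,6} 1
  5 to go: {1,2,4,5,6} 1  {2,3,4,5,6} 2
  if 0:y drops first: 3 orders

3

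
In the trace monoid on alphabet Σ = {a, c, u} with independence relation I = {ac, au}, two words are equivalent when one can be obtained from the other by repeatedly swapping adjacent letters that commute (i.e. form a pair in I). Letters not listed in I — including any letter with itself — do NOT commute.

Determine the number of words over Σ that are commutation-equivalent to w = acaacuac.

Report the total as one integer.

70

#0=a has no predecessor
#1=c has no predecessor
#2=a depends on [0:a]
#3=a depends on [2:a]
#4=c depends on [1:c]
#5=u depends on [4:c]
#6=a depends on [3:a]
#7=c depends on [5:u]
sources: [0:a, 1:c]
N(rest) = Σ N(rest − s) over sources s of rest; N(one piece) = 1:
  size 1 → [6]=1  [7]=1
  size 2 → [3,6]=1  [5,7]=1  [6,7]=2
  size 3 → [2,3,6]=1  [3,6,7]=3  [4,5,7]=1  [5,6,7]=3
  size 4 → [0,2,3,6]=1  [1,4,5,7]=1  [2,3,6,7]=4  [3,5,6,7]=6  [4,5,6,7]=4
  size 5 → [0,2,3,6,7]=5  [1,4,5,6,7]=5  [2,3,5,6,7]=10  [3,4,5,6,7]=10
  size 6 → [0,2,3,5,6,7]=15  [1,3,4,5,6,7]=15  [2,3,4,5,6,7]=20
  first=0(a) contributes 35
  first=1(c) contributes 35
|[w]| = 70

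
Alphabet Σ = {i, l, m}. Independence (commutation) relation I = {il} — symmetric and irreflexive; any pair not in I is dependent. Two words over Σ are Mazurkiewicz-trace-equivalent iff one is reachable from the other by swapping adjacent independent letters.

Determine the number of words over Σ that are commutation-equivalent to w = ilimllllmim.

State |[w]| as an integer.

3

drop 0:i onto floor
drop 1:l onto floor
drop 2:i onto {0:i}
drop 3:m onto {1:l, 2:i}
drop 4:l onto {3:m}
drop 5:l onto {4:l}
drop 6:l onto {5:l}
drop 7:l onto {6:l}
drop 8:m onto {7:l}
drop 9:i onto {8:m}
drop 10:m onto {9:i}
ground layer = {0:i, 1:l}
drop-orders for the pieces not yet dropped (sum over which currently-grounded one goes next):
  1 to go: {10} 1
  2 to go: {9,10} 1
  3 to go: {8,9,10} 1
  4 to go: {7,8,9,10} 1
  5 to go: {6,7,8,9,10} 1
  6 to go: {5,6,7,8,9,10} 1
  7 to go: {4,5,6,7,8,9,10} 1
  8 to go: {3,4,5,6,7,8,9,10} 1
  9 to go: {1,3,4,5,6,7,8,9,10} 1  {2,3,4,5,6,7,8,9,10} 1
  if 0:i drops first: 2 orders
  if 1:l drops first: 1 orders
heap linearizations: 3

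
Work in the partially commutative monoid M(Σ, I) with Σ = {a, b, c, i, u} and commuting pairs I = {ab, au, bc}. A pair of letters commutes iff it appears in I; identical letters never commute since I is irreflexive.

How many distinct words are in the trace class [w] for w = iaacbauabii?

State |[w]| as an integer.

28

drop 0:i onto floor
drop 1:a onto {0:i}
drop 2:a onto {1:a}
drop 3:c onto {2:a}
drop 4:b onto {0:i}
drop 5:a onto {3:c}
drop 6:u onto {3:c, 4:b}
drop 7:a onto {5:a}
drop 8:b onto {6:u}
drop 9:i onto {7:a, 8:b}
drop 10:i onto {9:i}
ground layer = {0:i}
drop-orders for the pieces not yet dropped (sum over which currently-grounded one goes next):
  1 to go: {10} 1
  2 to go: {9,10} 1
  3 to go: {7,9,10} 1  {8,9,10} 1
  4 to go: {5,7,9,10} 1  {6,8,9,10} 1  {7,8,9,10} 2
  5 to go: {4,6,8,9,10} 1  {5,7,8,9,10} 3  {6,7,8,9,10} 3
  6 to go: {4,6,7,8,9,10} 4  {5,6,7,8,9,10} 6
  7 to go: {3,5,6,7,8,9,10} 6  {4,5,6,7,8,9,10} 10
  8 to go: {2,3,5,6,7,8,9,10} 6  {3,4,5,6,7,8,9,10} 16
  9 to go: {1,2,3,5,6,7,8,9,10} 6  {2,3,4,5,6,7,8,9,10} 22
  if 0:i drops first: 28 orders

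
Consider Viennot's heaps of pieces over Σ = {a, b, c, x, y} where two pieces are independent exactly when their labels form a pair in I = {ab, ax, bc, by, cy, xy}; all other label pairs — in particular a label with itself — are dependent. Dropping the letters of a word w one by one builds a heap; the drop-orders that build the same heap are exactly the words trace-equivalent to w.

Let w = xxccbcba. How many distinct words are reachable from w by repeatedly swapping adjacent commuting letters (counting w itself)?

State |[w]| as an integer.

15

0(x) covers ∅
1(x) covers 0:x
2(c) covers 1:x
3(c) covers 2:c
4(b) covers 1:x
5(c) covers 3:c
6(b) covers 4:b
7(a) covers 5:c
floor of heap: 0:x
completions by unplaced set U, small U first (add the entries for U minus each lowest piece of U):
  |U|=1: {6}:1  {7}:1
  |U|=2: {4,6}:1  {5,7}:1  {6,7}:2
  |U|=3: {3,5,7}:1  {4,6,7}:3  {5,6,7}:3
  |U|=4: {2,3,5,7}:1  {3,5,6,7}:4  {4,5,6,7}:6
  |U|=5: {2,3,5,6,7}:5  {3,4,5,6,7}:10
  |U|=6: {2,3,4,5,6,7}:15
  start at 0(x): 15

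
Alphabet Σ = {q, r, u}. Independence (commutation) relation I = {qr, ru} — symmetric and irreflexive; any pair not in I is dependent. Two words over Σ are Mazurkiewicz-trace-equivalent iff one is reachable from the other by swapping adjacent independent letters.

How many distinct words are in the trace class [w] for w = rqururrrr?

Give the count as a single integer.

84

piece 0:r — minimal
piece 1:q — minimal
piece 2:u rests on {1:q}
piece 3:r rests on {0:r}
piece 4:u rests on {2:u}
piece 5:r rests on {3:r}
piece 6:r rests on {5:r}
piece 7:r rests on {6:r}
piece 8:r rests on {7:r}
minimal pieces: {0:r, 1:q}
ways to finish when only these pieces remain (= sum over removing one remaining piece with nothing left below it):
  1 left: {4}→1  {8}→1
  2 left: {2,4}→1  {4,8}→2  {7,8}→1
  3 left: {1,2,4}→1  {2,4,8}→3  {4,7,8}→3  {6,7,8}→1
  4 left: {1,2,4,8}→4  {2,4,7,8}→6  {4,6,7,8}→4  {5,6,7,8}→1
  5 left: {1,2,4,7,8}→10  {2,4,6,7,8}→10  {3,5,6,7,8}→1  {4,5,6,7,8}→5
  6 left: {0,3,5,6,7,8}→1  {1,2,4,6,7,8}→20  {2,4,5,6,7,8}→15  {3,4,5,6,7,8}→6
  7 left: {0,3,4,5,6,7,8}→7  {1,2,4,5,6,7,8}→35  {2,3,4,5,6,7,8}→21
  placing 0:r first → 56 extensions
  placing 1:q first → 28 extensions
total linear extensions = 84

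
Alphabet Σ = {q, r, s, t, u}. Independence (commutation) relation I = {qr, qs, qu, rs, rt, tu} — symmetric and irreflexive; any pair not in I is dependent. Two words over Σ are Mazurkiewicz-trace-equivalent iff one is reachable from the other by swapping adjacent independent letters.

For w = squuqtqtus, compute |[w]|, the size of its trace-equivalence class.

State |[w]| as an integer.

0(s) covers ∅
1(q) covers ∅
2(u) covers 0:s
3(u) covers 2:u
4(q) covers 1:q
5(t) covers 0:s, 4:q
6(q) covers 5:t
7(t) covers 6:q
8(u) covers 3:u
9(s) covers 7:t, 8:u
floor of heap: 0:s, 1:q
completions by unplaced set U, small U first (add the entries for U minus each lowest piece of U):
  |U|=1: {9}:1
  |U|=2: {7,9}:1  {8,9}:1
  |U|=3: {3,8,9}:1  {6,7,9}:1  {7,8,9}:2
  |U|=4: {2,3,8,9}:1  {3,7,8,9}:3  {5,6,7,9}:1  {6,7,8,9}:3
  |U|=5: {2,3,7,8,9}:4  {3,6,7,8,9}:6  {4,5,6,7,9}:1  {5,6,7,8,9}:4
  |U|=6: {1,4,5,6,7,9}:1  {2,3,6,7,8,9}:10  {3,5,6,7,8,9}:10  {4,5,6,7,8,9}:5
  |U|=7: {1,4,5,6,7,8,9}:6  {2,3,5,6,7,8,9}:20  {3,4,5,6,7,8,9}:15
  |U|=8: {0,2,3,5,6,7,8,9}:20  {1,3,4,5,6,7,8,9}:21  {2,3,4,5,6,7,8,9}:35
  start at 0(s): 56
  start at 1(q): 55
sum over floor = 111

111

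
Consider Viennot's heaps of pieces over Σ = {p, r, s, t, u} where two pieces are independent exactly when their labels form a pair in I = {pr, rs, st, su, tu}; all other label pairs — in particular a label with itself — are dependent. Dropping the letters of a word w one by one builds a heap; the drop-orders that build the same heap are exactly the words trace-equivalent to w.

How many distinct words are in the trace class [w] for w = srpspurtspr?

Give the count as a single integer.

#0=s has no predecessor
#1=r has no predecessor
#2=p depends on [0:s]
#3=s depends on [2:p]
#4=p depends on [3:s]
#5=u depends on [1:r, 4:p]
#6=r depends on [5:u]
#7=t depends on [6:r]
#8=s depends on [4:p]
#9=p depends on [7:t, 8:s]
#10=r depends on [7:t]
sources: [0:s, 1:r]
N(rest) = Σ N(rest − s) over sources s of rest; N(one piece) = 1:
  size 1 → [9]=1  [10]=1
  size 2 → [8,9]=1  [9,10]=2
  size 3 → [7,9,10]=2  [8,9,10]=3
  size 4 → [6,7,9,10]=2  [7,8,9,10]=5
  size 5 → [5,6,7,9,10]=2  [6,7,8,9,10]=7
  size 6 → [1,5,6,7,9,10]=2  [5,6,7,8,9,10]=9
  size 7 → [1,5,6,7,8,9,10]=11  [4,5,6,7,8,9,10]=9
  size 8 → [1,4,5,6,7,8,9,10]=20  [3,4,5,6,7,8,9,10]=9
  size 9 → [1,3,4,5,6,7,8,9,10]=29  [2,3,4,5,6,7,8,9,10]=9
  first=0(s) contributes 38
  first=1(r) contributes 9
|[w]| = 47

47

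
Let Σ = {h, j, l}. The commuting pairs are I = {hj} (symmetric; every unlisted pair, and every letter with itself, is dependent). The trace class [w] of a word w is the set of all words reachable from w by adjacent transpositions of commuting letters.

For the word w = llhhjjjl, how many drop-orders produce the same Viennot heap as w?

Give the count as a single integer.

10

#0=l has no predecessor
#1=l depends on [0:l]
#2=h depends on [1:l]
#3=h depends on [2:h]
#4=j depends on [1:l]
#5=j depends on [4:j]
#6=j depends on [5:j]
#7=l depends on [3:h, 6:j]
sources: [0:l]
N(rest) = Σ N(rest − s) over sources s of rest; N(one piece) = 1:
  size 1 → [7]=1
  size 2 → [3,7]=1  [6,7]=1
  size 3 → [2,3,7]=1  [3,6,7]=2  [5,6,7]=1
  size 4 → [2,3,6,7]=3  [3,5,6,7]=3  [4,5,6,7]=1
  size 5 → [2,3,5,6,7]=6  [3,4,5,6,7]=4
  size 6 → [2,3,4,5,6,7]=10
  first=0(l) contributes 10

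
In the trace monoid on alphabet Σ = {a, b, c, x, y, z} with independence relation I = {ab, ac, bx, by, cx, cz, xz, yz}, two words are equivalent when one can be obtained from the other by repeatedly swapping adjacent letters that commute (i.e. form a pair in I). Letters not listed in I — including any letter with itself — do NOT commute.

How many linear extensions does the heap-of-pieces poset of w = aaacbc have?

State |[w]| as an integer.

0(a) covers ∅
1(a) covers 0:a
2(a) covers 1:a
3(c) covers ∅
4(b) covers 3:c
5(c) covers 4:b
floor of heap: 0:a, 3:c
completions by unplaced set U, small U first (add the entries for U minus each lowest piece of U):
  |U|=1: {2}:1  {5}:1
  |U|=2: {1,2}:1  {2,5}:2  {4,5}:1
  |U|=3: {0,1,2}:1  {1,2,5}:3  {2,4,5}:3  {3,4,5}:1
  |U|=4: {0,1,2,5}:4  {1,2,4,5}:6  {2,3,4,5}:4
  start at 0(a): 10
  start at 3(c): 10
sum over floor = 20

20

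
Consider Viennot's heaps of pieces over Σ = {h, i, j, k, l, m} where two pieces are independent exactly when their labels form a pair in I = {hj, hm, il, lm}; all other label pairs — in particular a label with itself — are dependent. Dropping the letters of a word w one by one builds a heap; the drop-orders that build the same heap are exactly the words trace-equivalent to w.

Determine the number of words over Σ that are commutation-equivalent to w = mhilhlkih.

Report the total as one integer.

drop 0:m onto floor
drop 1:h onto floor
drop 2:i onto {0:m, 1:h}
drop 3:l onto {1:h}
drop 4:h onto {2:i, 3:l}
drop 5:l onto {4:h}
drop 6:k onto {5:l}
drop 7:i onto {6:k}
drop 8:h onto {7:i}
ground layer = {0:m, 1:h}
drop-orders for the pieces not yet dropped (sum over which currently-grounded one goes next):
  1 to go: {8} 1
  2 to go: {7,8} 1
  3 to go: {6,7,8} 1
  4 to go: {5,6,7,8} 1
  5 to go: {4,5,6,7,8} 1
  6 to go: {2,4,5,6,7,8} 1  {3,4,5,6,7,8} 1
  7 to go: {0,2,4,5,6,7,8} 1  {2,3,4,5,6,7,8} 2
  if 0:m drops first: 2 orders
  if 1:h drops first: 3 orders
heap linearizations: 5

5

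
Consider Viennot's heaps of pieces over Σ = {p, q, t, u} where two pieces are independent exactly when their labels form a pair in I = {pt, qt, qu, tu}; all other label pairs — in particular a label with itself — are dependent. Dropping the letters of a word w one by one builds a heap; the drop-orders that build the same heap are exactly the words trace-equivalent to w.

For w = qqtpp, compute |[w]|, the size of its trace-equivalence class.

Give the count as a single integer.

5

drop 0:q onto floor
drop 1:q onto {0:q}
drop 2:t onto floor
drop 3:p onto {1:q}
drop 4:p onto {3:p}
ground layer = {0:q, 2:t}
drop-orders for the pieces not yet dropped (sum over which currently-grounded one goes next):
  1 to go: {2} 1  {4} 1
  2 to go: {2,4} 2  {3,4} 1
  3 to go: {1,3,4} 1  {2,3,4} 3
  if 0:q drops first: 4 orders
  if 2:t drops first: 1 orders
heap linearizations: 5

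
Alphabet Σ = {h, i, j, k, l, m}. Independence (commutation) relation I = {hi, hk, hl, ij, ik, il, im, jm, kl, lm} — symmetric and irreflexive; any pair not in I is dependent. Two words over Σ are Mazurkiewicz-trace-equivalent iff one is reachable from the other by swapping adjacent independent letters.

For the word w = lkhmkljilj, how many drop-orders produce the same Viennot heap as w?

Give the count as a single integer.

0(l) covers ∅
1(k) covers ∅
2(h) covers ∅
3(m) covers 1:k, 2:h
4(k) covers 3:m
5(l) covers 0:l
6(j) covers 4:k, 5:l
7(i) covers ∅
8(l) covers 6:j
9(j) covers 8:l
floor of heap: 0:l, 1:k, 2:h, 7:i
completions by unplaced set U, small U first (add the entries for U minus each lowest piece of U):
  |U|=1: {7}:1  {9}:1
  |U|=2: {7,9}:2  {8,9}:1
  |U|=3: {6,8,9}:1  {7,8,9}:3
  |U|=4: {4,6,8,9}:1  {5,6,8,9}:1  {6,7,8,9}:4
  |U|=5: {0,5,6,8,9}:1  {3,4,6,8,9}:1  {4,5,6,8,9}:2  {4,6,7,8,9}:5  {5,6,7,8,9}:5
  |U|=6: {0,4,5,6,8,9}:3  {0,5,6,7,8,9}:6  {1,3,4,6,8,9}:1  {2,3,4,6,8,9}:1  {3,4,5,6,8,9}:3  {3,4,6,7,8,9}:6  {4,5,6,7,8,9}:12
  |U|=7: {0,3,4,5,6,8,9}:6  {0,4,5,6,7,8,9}:21  {1,2,3,4,6,8,9}:2  {1,3,4,5,6,8,9}:4  {1,3,4,6,7,8,9}:7  {2,3,4,5,6,8,9}:4  {2,3,4,6,7,8,9}:7  {3,4,5,6,7,8,9}:21
  |U|=8: {0,1,3,4,5,6,8,9}:10  {0,2,3,4,5,6,8,9}:10  {0,3,4,5,6,7,8,9}:48  {1,2,3,4,5,6,8,9}:10  {1,2,3,4,6,7,8,9}:16  {1,3,4,5,6,7,8,9}:32  {2,3,4,5,6,7,8,9}:32
  start at 0(l): 90
  start at 1(k): 90
  start at 2(h): 90
  start at 7(i): 30
sum over floor = 300

300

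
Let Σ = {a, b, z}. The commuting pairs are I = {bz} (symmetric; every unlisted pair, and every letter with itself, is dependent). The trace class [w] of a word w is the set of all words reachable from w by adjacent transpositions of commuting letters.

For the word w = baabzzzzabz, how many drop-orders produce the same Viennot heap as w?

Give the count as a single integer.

#0=b has no predecessor
#1=a depends on [0:b]
#2=a depends on [1:a]
#3=b depends on [2:a]
#4=z depends on [2:a]
#5=z depends on [4:z]
#6=z depends on [5:z]
#7=z depends on [6:z]
#8=a depends on [3:b, 7:z]
#9=b depends on [8:a]
#10=z depends on [8:a]
sources: [0:b]
N(rest) = Σ N(rest − s) over sources s of rest; N(one piece) = 1:
  size 1 → [9]=1  [10]=1
  size 2 → [9,10]=2
  size 3 → [8,9,10]=2
  size 4 → [3,8,9,10]=2  [7,8,9,10]=2
  size 5 → [3,7,8,9,10]=4  [6,7,8,9,10]=2
  size 6 → [3,6,7,8,9,10]=6  [5,6,7,8,9,10]=2
  size 7 → [3,5,6,7,8,9,10]=8  [4,5,6,7,8,9,10]=2
  size 8 → [3,4,5,6,7,8,9,10]=10
  size 9 → [2,3,4,5,6,7,8,9,10]=10
  first=0(b) contributes 10

10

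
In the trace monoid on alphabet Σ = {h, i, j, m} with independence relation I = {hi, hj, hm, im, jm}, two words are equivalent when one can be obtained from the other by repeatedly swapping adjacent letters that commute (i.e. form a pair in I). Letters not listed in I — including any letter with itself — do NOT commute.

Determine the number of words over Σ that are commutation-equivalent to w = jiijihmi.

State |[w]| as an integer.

56

0(j) covers ∅
1(i) covers 0:j
2(i) covers 1:i
3(j) covers 2:i
4(i) covers 3:j
5(h) covers ∅
6(m) covers ∅
7(i) covers 4:i
floor of heap: 0:j, 5:h, 6:m
completions by unplaced set U, small U first (add the entries for U minus each lowest piece of U):
  |U|=1: {5}:1  {6}:1  {7}:1
  |U|=2: {4,7}:1  {5,6}:2  {5,7}:2  {6,7}:2
  |U|=3: {3,4,7}:1  {4,5,7}:3  {4,6,7}:3  {5,6,7}:6
  |U|=4: {2,3,4,7}:1  {3,4,5,7}:4  {3,4,6,7}:4  {4,5,6,7}:12
  |U|=5: {1,2,3,4,7}:1  {2,3,4,5,7}:5  {2,3,4,6,7}:5  {3,4,5,6,7}:20
  |U|=6: {0,1,2,3,4,7}:1  {1,2,3,4,5,7}:6  {1,2,3,4,6,7}:6  {2,3,4,5,6,7}:30
  start at 0(j): 42
  start at 5(h): 7
  start at 6(m): 7
sum over floor = 56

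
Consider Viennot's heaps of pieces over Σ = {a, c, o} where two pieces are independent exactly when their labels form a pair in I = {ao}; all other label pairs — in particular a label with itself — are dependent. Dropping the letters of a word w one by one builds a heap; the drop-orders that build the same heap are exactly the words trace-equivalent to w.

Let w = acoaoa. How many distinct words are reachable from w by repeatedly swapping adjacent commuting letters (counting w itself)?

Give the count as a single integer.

drop 0:a onto floor
drop 1:c onto {0:a}
drop 2:o onto {1:c}
drop 3:a onto {1:c}
drop 4:o onto {2:o}
drop 5:a onto {3:a}
ground layer = {0:a}
drop-orders for the pieces not yet dropped (sum over which currently-grounded one goes next):
  1 to go: {4} 1  {5} 1
  2 to go: {2,4} 1  {3,5} 1  {4,5} 2
  3 to go: {2,4,5} 3  {3,4,5} 3
  4 to go: {2,3,4,5} 6
  if 0:a drops first: 6 orders

6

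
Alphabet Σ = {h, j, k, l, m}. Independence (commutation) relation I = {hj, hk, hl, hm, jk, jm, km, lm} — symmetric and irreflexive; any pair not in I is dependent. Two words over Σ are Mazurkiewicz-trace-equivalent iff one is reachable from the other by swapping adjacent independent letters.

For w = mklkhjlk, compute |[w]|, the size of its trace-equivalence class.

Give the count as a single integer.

112

0(m) covers ∅
1(k) covers ∅
2(l) covers 1:k
3(k) covers 2:l
4(h) covers ∅
5(j) covers 2:l
6(l) covers 3:k, 5:j
7(k) covers 6:l
floor of heap: 0:m, 1:k, 4:h
completions by unplaced set U, small U first (add the entries for U minus each lowest piece of U):
  |U|=1: {0}:1  {4}:1  {7}:1
  |U|=2: {0,4}:2  {0,7}:2  {4,7}:2  {6,7}:1
  |U|=3: {0,4,7}:6  {0,6,7}:3  {3,6,7}:1  {4,6,7}:3  {5,6,7}:1
  |U|=4: {0,3,6,7}:4  {0,4,6,7}:12  {0,5,6,7}:4  {3,4,6,7}:4  {3,5,6,7}:2  {4,5,6,7}:4
  |U|=5: {0,3,4,6,7}:20  {0,3,5,6,7}:10  {0,4,5,6,7}:20  {2,3,5,6,7}:2  {3,4,5,6,7}:10
  |U|=6: {0,2,3,5,6,7}:12  {0,3,4,5,6,7}:60  {1,2,3,5,6,7}:2  {2,3,4,5,6,7}:12
  start at 0(m): 14
  start at 1(k): 84
  start at 4(h): 14
sum over floor = 112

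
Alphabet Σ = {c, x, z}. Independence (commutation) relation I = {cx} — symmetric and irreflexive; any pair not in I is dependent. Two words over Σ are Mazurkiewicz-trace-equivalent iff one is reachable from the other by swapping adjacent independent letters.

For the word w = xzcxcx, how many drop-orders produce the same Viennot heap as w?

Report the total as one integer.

drop 0:x onto floor
drop 1:z onto {0:x}
drop 2:c onto {1:z}
drop 3:x onto {1:z}
drop 4:c onto {2:c}
drop 5:x onto {3:x}
ground layer = {0:x}
drop-orders for the pieces not yet dropped (sum over which currently-grounded one goes next):
  1 to go: {4} 1  {5} 1
  2 to go: {2,4} 1  {3,5} 1  {4,5} 2
  3 to go: {2,4,5} 3  {3,4,5} 3
  4 to go: {2,3,4,5} 6
  if 0:x drops first: 6 orders

6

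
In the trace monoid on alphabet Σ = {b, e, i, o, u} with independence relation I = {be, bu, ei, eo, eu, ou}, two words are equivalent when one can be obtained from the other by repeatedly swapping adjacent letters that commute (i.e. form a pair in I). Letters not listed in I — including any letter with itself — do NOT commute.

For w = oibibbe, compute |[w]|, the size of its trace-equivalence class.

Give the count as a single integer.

7

0(o) covers ∅
1(i) covers 0:o
2(b) covers 1:i
3(i) covers 2:b
4(b) covers 3:i
5(b) covers 4:b
6(e) covers ∅
floor of heap: 0:o, 6:e
completions by unplaced set U, small U first (add the entries for U minus each lowest piece of U):
  |U|=1: {5}:1  {6}:1
  |U|=2: {4,5}:1  {5,6}:2
  |U|=3: {3,4,5}:1  {4,5,6}:3
  |U|=4: {2,3,4,5}:1  {3,4,5,6}:4
  |U|=5: {1,2,3,4,5}:1  {2,3,4,5,6}:5
  start at 0(o): 6
  start at 6(e): 1
sum over floor = 7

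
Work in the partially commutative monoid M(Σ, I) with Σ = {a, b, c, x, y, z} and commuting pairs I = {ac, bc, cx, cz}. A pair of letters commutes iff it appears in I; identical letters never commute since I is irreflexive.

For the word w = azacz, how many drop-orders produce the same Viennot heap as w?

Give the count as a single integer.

5

0(a) covers ∅
1(z) covers 0:a
2(a) covers 1:z
3(c) covers ∅
4(z) covers 2:a
floor of heap: 0:a, 3:c
completions by unplaced set U, small U first (add the entries for U minus each lowest piece of U):
  |U|=1: {3}:1  {4}:1
  |U|=2: {2,4}:1  {3,4}:2
  |U|=3: {1,2,4}:1  {2,3,4}:3
  start at 0(a): 4
  start at 3(c): 1
sum over floor = 5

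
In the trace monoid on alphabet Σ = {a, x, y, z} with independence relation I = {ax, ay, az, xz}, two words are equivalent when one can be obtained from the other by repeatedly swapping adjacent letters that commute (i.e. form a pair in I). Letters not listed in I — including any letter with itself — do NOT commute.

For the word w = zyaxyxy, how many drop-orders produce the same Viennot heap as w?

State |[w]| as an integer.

7

piece 0:z — minimal
piece 1:y rests on {0:z}
piece 2:a — minimal
piece 3:x rests on {1:y}
piece 4:y rests on {3:x}
piece 5:x rests on {4:y}
piece 6:y rests on {5:x}
minimal pieces: {0:z, 2:a}
ways to finish when only these pieces remain (= sum over removing one remaining piece with nothing left below it):
  1 left: {2}→1  {6}→1
  2 left: {2,6}→2  {5,6}→1
  3 left: {2,5,6}→3  {4,5,6}→1
  4 left: {2,4,5,6}→4  {3,4,5,6}→1
  5 left: {1,3,4,5,6}→1  {2,3,4,5,6}→5
  placing 0:z first → 6 extensions
  placing 2:a first → 1 extensions
total linear extensions = 7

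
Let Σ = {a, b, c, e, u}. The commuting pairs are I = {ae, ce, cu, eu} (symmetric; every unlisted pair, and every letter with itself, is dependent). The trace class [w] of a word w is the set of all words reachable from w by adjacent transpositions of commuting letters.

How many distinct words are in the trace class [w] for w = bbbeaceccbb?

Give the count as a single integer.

15

drop 0:b onto floor
drop 1:b onto {0:b}
drop 2:b onto {1:b}
drop 3:e onto {2:b}
drop 4:a onto {2:b}
drop 5:c onto {4:a}
drop 6:e onto {3:e}
drop 7:c onto {5:c}
drop 8:c onto {7:c}
drop 9:b onto {6:e, 8:c}
drop 10:b onto {9:b}
ground layer = {0:b}
drop-orders for the pieces not yet dropped (sum over which currently-grounded one goes next):
  1 to go: {10} 1
  2 to go: {9,10} 1
  3 to go: {6,9,10} 1  {8,9,10} 1
  4 to go: {3,6,9,10} 1  {6,8,9,10} 2  {7,8,9,10} 1
  5 to go: {3,6,8,9,10} 3  {5,7,8,9,10} 1  {6,7,8,9,10} 3
  6 to go: {3,6,7,8,9,10} 6  {4,5,7,8,9,10} 1  {5,6,7,8,9,10} 4
  7 to go: {3,5,6,7,8,9,10} 10  {4,5,6,7,8,9,10} 5
  8 to go: {3,4,5,6,7,8,9,10} 15
  9 to go: {2,3,4,5,6,7,8,9,10} 15
  if 0:b drops first: 15 orders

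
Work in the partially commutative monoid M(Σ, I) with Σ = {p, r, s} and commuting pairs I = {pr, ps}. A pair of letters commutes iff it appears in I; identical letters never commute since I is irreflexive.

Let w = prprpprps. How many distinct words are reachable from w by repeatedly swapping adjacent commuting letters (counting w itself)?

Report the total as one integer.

126

#0=p has no predecessor
#1=r has no predecessor
#2=p depends on [0:p]
#3=r depends on [1:r]
#4=p depends on [2:p]
#5=p depends on [4:p]
#6=r depends on [3:r]
#7=p depends on [5:p]
#8=s depends on [6:r]
sources: [0:p, 1:r]
N(rest) = Σ N(rest − s) over sources s of rest; N(one piece) = 1:
  size 1 → [7]=1  [8]=1
  size 2 → [5,7]=1  [6,8]=1  [7,8]=2
  size 3 → [3,6,8]=1  [4,5,7]=1  [5,7,8]=3  [6,7,8]=3
  size 4 → [1,3,6,8]=1  [2,4,5,7]=1  [3,6,7,8]=4  [4,5,7,8]=4  [5,6,7,8]=6
  size 5 → [0,2,4,5,7]=1  [1,3,6,7,8]=5  [2,4,5,7,8]=5  [3,5,6,7,8]=10  [4,5,6,7,8]=10
  size 6 → [0,2,4,5,7,8]=6  [1,3,5,6,7,8]=15  [2,4,5,6,7,8]=15  [3,4,5,6,7,8]=20
  size 7 → [0,2,4,5,6,7,8]=21  [1,3,4,5,6,7,8]=35  [2,3,4,5,6,7,8]=35
  first=0(p) contributes 70
  first=1(r) contributes 56
|[w]| = 126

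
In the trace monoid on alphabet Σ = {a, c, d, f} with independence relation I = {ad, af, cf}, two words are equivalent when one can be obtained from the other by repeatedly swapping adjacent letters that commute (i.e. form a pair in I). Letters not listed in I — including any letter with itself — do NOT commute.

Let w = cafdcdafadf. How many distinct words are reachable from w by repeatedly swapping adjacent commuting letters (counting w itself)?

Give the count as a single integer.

drop 0:c onto floor
drop 1:a onto {0:c}
drop 2:f onto floor
drop 3:d onto {0:c, 2:f}
drop 4:c onto {1:a, 3:d}
drop 5:d onto {4:c}
drop 6:a onto {4:c}
drop 7:f onto {5:d}
drop 8:a onto {6:a}
drop 9:d onto {7:f}
drop 10:f onto {9:d}
ground layer = {0:c, 2:f}
drop-orders for the pieces not yet dropped (sum over which currently-grounded one goes next):
  1 to go: {8} 1  {10} 1
  2 to go: {6,8} 1  {8,10} 2  {9,10} 1
  3 to go: {6,8,10} 3  {7,9,10} 1  {8,9,10} 3
  4 to go: {5,7,9,10} 1  {6,8,9,10} 6  {7,8,9,10} 4
  5 to go: {5,7,8,9,10} 5  {6,7,8,9,10} 10
  6 to go: {5,6,7,8,9,10} 15
  7 to go: {4,5,6,7,8,9,10} 15
  8 to go: {1,4,5,6,7,8,9,10} 15  {3,4,5,6,7,8,9,10} 15
  9 to go: {1,3,4,5,6,7,8,9,10} 30  {2,3,4,5,6,7,8,9,10} 15
  if 0:c drops first: 45 orders
  if 2:f drops first: 30 orders
heap linearizations: 75

75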